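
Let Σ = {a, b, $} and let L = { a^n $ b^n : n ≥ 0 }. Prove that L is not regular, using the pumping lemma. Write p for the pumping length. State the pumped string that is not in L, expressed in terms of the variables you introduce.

a^{p+k} $ b^p

Assume L is regular. Let p be the pumping length given by the pumping lemma.
Take w = a^p $ b^p ∈ L with |w| = 2p+1 ≥ p.
Write w = xyz as guaranteed by the lemma, with |xy| ≤ p and |y| ≥ 1.
Since the first p symbols of w are all a's and |xy| ≤ p, y lies entirely in the leading a-block: y = a^k for some k with 1 ≤ k ≤ p.
Pump with i = 2: xy^2z = a^{p+k} $ b^p, which would require p+k = p. But k ≥ 1, so xy^2z ∉ L.
Contradiction. Therefore L is not regular.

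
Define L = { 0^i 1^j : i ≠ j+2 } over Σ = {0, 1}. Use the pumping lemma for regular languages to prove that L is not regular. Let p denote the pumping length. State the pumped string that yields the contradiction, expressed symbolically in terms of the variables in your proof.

Assume L is regular; let p be its pumping constant.
Choose w = 0^p 1^{p+p!-2}. Since p ≠ (p+p!-2)+2 = p+p!, w ∈ L; and |w| ≥ p.
Write w = xyz as guaranteed by the lemma, with |xy| ≤ p and |y| > 0.
Because |xy| ≤ p and w begins with p copies of 0, we have y = 0^k with 1 ≤ k ≤ p.
Since 1 ≤ k ≤ p, k divides p!; set t = 1 + p!/k. Then xy^t z has p + (p!/k)·k = p + p! copies of 0. Now the 0-count is p+p! and (1-count)+2 = (p+p!-2)+2 = p+p!, so i ≠ j+2 fails. So xy^t z = 0^{p+p!} 1^{p+p!-2} ∉ L.
This is a contradiction; hence L is not regular.

0^{p+p!} 1^{p+p!-2}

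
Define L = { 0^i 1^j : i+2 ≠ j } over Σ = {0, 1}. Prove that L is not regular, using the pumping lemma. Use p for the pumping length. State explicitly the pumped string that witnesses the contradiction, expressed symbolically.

Assume L is regular; let p be its pumping constant.
Choose w = 0^p 1^{p+p!+2}. Since p ≠ (p+p!+2)-2 = p+p!, w ∈ L; and |w| ≥ p.
The pumping lemma gives a decomposition w = xyz where |xy| ≤ p and |y| ≥ 1.
Because |xy| ≤ p and w begins with p copies of 0, we have y = 0^k with 1 ≤ k ≤ p.
Since 1 ≤ k ≤ p, k divides p!; set t = 1 + p!/k. Then xy^t z has p + (p!/k)·k = p + p! copies of 0. Now the 0-count is p+p! and (1-count)-2 = (p+p!+2)-2 = p+p!, so i+2 ≠ j fails. So xy^t z = 0^{p+p!} 1^{p+p!+2} ∉ L.
Contradiction. Therefore L is not regular.

0^{p+p!} 1^{p+p!+2}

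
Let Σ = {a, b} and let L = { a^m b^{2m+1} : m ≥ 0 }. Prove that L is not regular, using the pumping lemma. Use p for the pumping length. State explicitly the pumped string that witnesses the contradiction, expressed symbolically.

a^{p+k} b^{2p+1}

Suppose for contradiction that L is regular, and let p be the pumping length.
Let w = a^p b^{2p+1} ∈ L; note |w| = 3p+1 ≥ p.
The pumping lemma gives a decomposition w = xyz where |xy| ≤ p and |y| > 0.
The first p characters of w are a's, so xy (and hence y) consists only of a's. Write y = a^k, 1 ≤ k ≤ p.
Pump with i = 2: xy^2z = a^{p+k} b^{2p+1}. For this to lie in L we would need 2p+1 = 2(p+k)+1, which forces k = 0. But k ≥ 1, so xy^2z ∉ L.
This is a contradiction; hence L is not regular.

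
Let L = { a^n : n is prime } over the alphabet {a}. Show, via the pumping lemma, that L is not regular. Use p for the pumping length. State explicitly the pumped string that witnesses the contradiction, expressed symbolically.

a^{q(1+k)}

Assume L is regular. Let p be the pumping length given by the pumping lemma.
Let q be a prime with q ≥ p+2 (infinitely many primes exist), and take w = a^q ∈ L with |w| = q ≥ p.
The pumping lemma gives a decomposition w = xyz where |xy| ≤ p and y is nonempty.
Then y = a^k for some k with 1 ≤ k ≤ p.
Since 1 ≤ k ≤ p, |xz| = q-k. Pump with i = q+1: |xy^{q+1}z| = (q-k)+(q+1)k = q+qk = q(1+k), which is composite (both factors ≥ 2). So xy^{q+1}z = a^{q(1+k)} ∉ L.
This is a contradiction; hence L is not regular.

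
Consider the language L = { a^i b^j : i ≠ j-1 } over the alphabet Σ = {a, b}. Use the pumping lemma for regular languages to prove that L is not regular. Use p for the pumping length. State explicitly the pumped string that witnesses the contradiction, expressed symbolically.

Assume L is regular; let p be its pumping constant.
Choose w = a^p b^{p+p!+1}. Since p ≠ (p+p!+1)-1 = p+p!, w ∈ L; and |w| ≥ p.
Write w = xyz as guaranteed by the lemma, with |xy| ≤ p and y is nonempty.
The first p characters of w are a's, so xy (and hence y) consists only of a's. Write y = a^k, 1 ≤ k ≤ p.
Since 1 ≤ k ≤ p, k divides p!; set t = 1 + p!/k. Then xy^t z has p + (p!/k)·k = p + p! copies of a. Now the a-count is p+p! and (b-count)-1 = (p+p!+1)-1 = p+p!, so i ≠ j-1 fails. So xy^t z = a^{p+p!} b^{p+p!+1} ∉ L.
Contradiction. Therefore L is not regular.

a^{p+p!} b^{p+p!+1}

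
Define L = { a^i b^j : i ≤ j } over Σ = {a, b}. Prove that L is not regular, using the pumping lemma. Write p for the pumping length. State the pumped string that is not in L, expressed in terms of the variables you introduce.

a^{p+k} b^p

Assume L is regular; let p be its pumping constant.
Choose w = a^p b^p ∈ L, with |w| = 2p ≥ p.
The pumping lemma gives a decomposition w = xyz where |xy| ≤ p and |y| > 0.
The first p characters of w are a's, so xy (and hence y) consists only of a's. Write y = a^k, 1 ≤ k ≤ p.
Consider xy^2z = a^{p+k} b^p. Since k ≥ 1, the a-count p+k exceeds the b-count p, so i ≤ j fails; thus xy^2z ∉ L.
This is a contradiction; hence L is not regular.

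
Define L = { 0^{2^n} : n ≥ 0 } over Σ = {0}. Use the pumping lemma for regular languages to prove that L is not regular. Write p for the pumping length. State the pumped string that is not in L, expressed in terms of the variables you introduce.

0^{2^p+k}

Assume L is regular. Let p be the pumping length given by the pumping lemma.
Take w = 0^{2^p} ∈ L with |w| = 2^p ≥ p.
By the pumping lemma, w = xyz with |xy| ≤ p and |y| ≥ 1.
Then y = 0^k for some k with 1 ≤ k ≤ p.
Pump with i = 2: xy^2z = 0^{2^p+k}. Since 1 ≤ k ≤ p < 2^p, we have 2^p < 2^p+k < 2^{p+1}, so 2^p+k is not a power of 2. So xy^2z ∉ L.
This is a contradiction; hence L is not regular.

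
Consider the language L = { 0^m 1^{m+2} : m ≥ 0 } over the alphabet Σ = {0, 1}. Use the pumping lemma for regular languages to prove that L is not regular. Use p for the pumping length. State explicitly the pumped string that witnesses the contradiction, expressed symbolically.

Assume L is regular; let p be its pumping constant.
Take w = 0^p 1^{p+2}. Then w ∈ L and |w| = 2p+2 ≥ p.
Write w = xyz as guaranteed by the lemma, with |xy| ≤ p and y is nonempty.
Since the first p symbols of w are all 0's and |xy| ≤ p, y lies entirely in the leading 0-block: y = 0^k for some k with 1 ≤ k ≤ p.
Pump with i = 2: xy^2z = 0^{p+k} 1^{p+2}. For this to lie in L we would need p+2 = (p+k)+2, which forces k = 0. But k ≥ 1, so xy^2z ∉ L.
This is a contradiction; hence L is not regular.

0^{p+k} 1^{p+2}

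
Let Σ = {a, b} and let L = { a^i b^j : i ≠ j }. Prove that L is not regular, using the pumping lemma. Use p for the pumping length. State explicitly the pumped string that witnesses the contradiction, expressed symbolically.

Assume L is regular; let p be its pumping constant.
Choose w = a^p b^{p+p!}. Since p ≠ p+p!, w ∈ L; and |w| ≥ p.
The pumping lemma gives a decomposition w = xyz where |xy| ≤ p and y is nonempty.
The first p characters of w are a's, so xy (and hence y) consists only of a's. Write y = a^k, 1 ≤ k ≤ p.
Since 1 ≤ k ≤ p, k divides p!; set t = 1 + p!/k. Then xy^t z has p + (p!/k)·k = p + p! copies of a. Now the a-count equals the b-count, so i ≠ j fails. So xy^t z = a^{p+p!} b^{p+p!} ∉ L.
This is a contradiction; hence L is not regular.

a^{p+p!} b^{p+p!}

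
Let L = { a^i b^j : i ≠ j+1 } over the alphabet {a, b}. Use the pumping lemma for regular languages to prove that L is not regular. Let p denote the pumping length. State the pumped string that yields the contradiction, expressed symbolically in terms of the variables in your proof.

a^{p+p!} b^{p+p!-1}

Suppose for contradiction that L is regular, and let p be the pumping length.
Choose w = a^p b^{p+p!-1}. Since p ≠ (p+p!-1)+1 = p+p!, w ∈ L; and |w| ≥ p.
The pumping lemma gives a decomposition w = xyz where |xy| ≤ p and y is nonempty.
The first p characters of w are a's, so xy (and hence y) consists only of a's. Write y = a^k, 1 ≤ k ≤ p.
Since 1 ≤ k ≤ p, k divides p!; set t = 1 + p!/k. Then xy^t z has p + (p!/k)·k = p + p! copies of a. Now the a-count is p+p! and (b-count)+1 = (p+p!-1)+1 = p+p!, so i ≠ j+1 fails. So xy^t z = a^{p+p!} b^{p+p!-1} ∉ L.
Contradiction. Therefore L is not regular.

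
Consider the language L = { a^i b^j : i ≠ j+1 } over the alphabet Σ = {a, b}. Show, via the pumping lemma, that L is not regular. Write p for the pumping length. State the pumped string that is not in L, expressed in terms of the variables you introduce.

a^{p+p!} b^{p+p!-1}

Toward a contradiction, assume L is regular with pumping length p.
Choose w = a^p b^{p+p!-1}. Since p ≠ (p+p!-1)+1 = p+p!, w ∈ L; and |w| ≥ p.
By the pumping lemma, w = xyz with |xy| ≤ p and |y| > 0.
The first p characters of w are a's, so xy (and hence y) consists only of a's. Write y = a^k, 1 ≤ k ≤ p.
Since 1 ≤ k ≤ p, k divides p!; set t = 1 + p!/k. Then xy^t z has p + (p!/k)·k = p + p! copies of a. Now the a-count is p+p! and (b-count)+1 = (p+p!-1)+1 = p+p!, so i ≠ j+1 fails. So xy^t z = a^{p+p!} b^{p+p!-1} ∉ L.
This contradicts the pumping lemma, so L is not regular.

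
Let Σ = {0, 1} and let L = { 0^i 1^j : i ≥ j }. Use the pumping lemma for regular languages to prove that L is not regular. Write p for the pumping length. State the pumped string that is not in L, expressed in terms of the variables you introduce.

0^{p-k} 1^p

Assume L is regular. Let p be the pumping length given by the pumping lemma.
Choose w = 0^p 1^p ∈ L, with |w| = 2p ≥ p.
The pumping lemma gives a decomposition w = xyz where |xy| ≤ p and y is nonempty.
The first p characters of w are 0's, so xy (and hence y) consists only of 0's. Write y = 0^k, 1 ≤ k ≤ p.
Consider xy^0z = xz = 0^{p-k} 1^p. Since k ≥ 1, the 0-count p-k is less than p, so i ≥ j fails; thus xz ∉ L.
This is a contradiction; hence L is not regular.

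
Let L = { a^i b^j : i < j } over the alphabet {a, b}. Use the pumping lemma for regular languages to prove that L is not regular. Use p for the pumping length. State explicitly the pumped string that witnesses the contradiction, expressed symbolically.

Toward a contradiction, assume L is regular with pumping length p.
Choose w = a^p b^{p+1} ∈ L, with |w| = 2p+1 ≥ p.
The pumping lemma gives a decomposition w = xyz where |xy| ≤ p and y is nonempty.
The first p characters of w are a's, so xy (and hence y) consists only of a's. Write y = a^k, 1 ≤ k ≤ p.
Consider xy^2z = a^{p+k} b^{p+1}. Since k ≥ 1, the a-count p+k is at least p+1, so i < j fails; thus xy^2z ∉ L.
This is a contradiction; hence L is not regular.

a^{p+k} b^{p+1}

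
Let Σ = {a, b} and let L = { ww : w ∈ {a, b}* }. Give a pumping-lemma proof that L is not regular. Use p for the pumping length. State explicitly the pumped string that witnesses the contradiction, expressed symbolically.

a^{p+k} b^p a^p b^p

Toward a contradiction, assume L is regular with pumping length p.
Take w = a^p b^p a^p b^p = uu where u = a^pb^p; then w ∈ L and |w| = 4p ≥ p.
Write w = xyz as guaranteed by the lemma, with |xy| ≤ p and |y| ≥ 1.
The first p characters of w are a's, so xy (and hence y) consists only of a's. Write y = a^k, 1 ≤ k ≤ p.
Pump with i = 2: xy^2z = a^{p+k} b^p a^p b^p, of length 4p+k. Suppose this equals vv. The string starts with a and ends with b, so v does too; thus the boundary between the two copies of v is a b→a transition. There is exactly one such transition, at position 2p+k, so |v| = 2p+k and |vv| = 4p+2k ≠ 4p+k since k ≥ 1. So xy^2z ∉ L.
This contradicts the pumping lemma, so L is not regular.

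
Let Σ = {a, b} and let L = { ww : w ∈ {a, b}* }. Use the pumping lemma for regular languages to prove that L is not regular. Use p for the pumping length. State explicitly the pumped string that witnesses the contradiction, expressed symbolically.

Assume L is regular; let p be its pumping constant.
Take w = a^p b^p a^p b^p = uu where u = a^pb^p; then w ∈ L and |w| = 4p ≥ p.
By the pumping lemma, w = xyz with |xy| ≤ p and |y| > 0.
Since the first p symbols of w are all a's and |xy| ≤ p, y lies entirely in the leading a-block: y = a^k for some k with 1 ≤ k ≤ p.
Pump with i = 2: xy^2z = a^{p+k} b^p a^p b^p, of length 4p+k. Suppose this equals vv. The string starts with a and ends with b, so v does too; thus the boundary between the two copies of v is a b→a transition. There is exactly one such transition, at position 2p+k, so |v| = 2p+k and |vv| = 4p+2k ≠ 4p+k since k ≥ 1. So xy^2z ∉ L.
This is a contradiction; hence L is not regular.

a^{p+k} b^p a^p b^p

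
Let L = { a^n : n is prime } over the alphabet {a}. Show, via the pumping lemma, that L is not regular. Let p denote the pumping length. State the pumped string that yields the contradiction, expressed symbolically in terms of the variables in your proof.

Assume L is regular. Let p be the pumping length given by the pumping lemma.
Let q be a prime with q ≥ p+2 (infinitely many primes exist), and take w = a^q ∈ L with |w| = q ≥ p.
Write w = xyz as guaranteed by the lemma, with |xy| ≤ p and |y| ≥ 1.
Then y = a^k for some k with 1 ≤ k ≤ p.
Since 1 ≤ k ≤ p, |xz| = q-k. Pump with i = q+1: |xy^{q+1}z| = (q-k)+(q+1)k = q+qk = q(1+k), which is composite (both factors ≥ 2). So xy^{q+1}z = a^{q(1+k)} ∉ L.
This contradicts the pumping lemma, so L is not regular.

a^{q(1+k)}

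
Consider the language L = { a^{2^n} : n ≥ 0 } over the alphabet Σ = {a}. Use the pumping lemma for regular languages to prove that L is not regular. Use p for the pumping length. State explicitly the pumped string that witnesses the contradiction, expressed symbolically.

a^{2^p+k}

Assume L is regular; let p be its pumping constant.
Take w = a^{2^p} ∈ L with |w| = 2^p ≥ p.
The pumping lemma gives a decomposition w = xyz where |xy| ≤ p and |y| > 0.
Then y = a^k for some k with 1 ≤ k ≤ p.
Pump with i = 2: xy^2z = a^{2^p+k}. Since 1 ≤ k ≤ p < 2^p, we have 2^p < 2^p+k < 2^{p+1}, so 2^p+k is not a power of 2. So xy^2z ∉ L.
This is a contradiction; hence L is not regular.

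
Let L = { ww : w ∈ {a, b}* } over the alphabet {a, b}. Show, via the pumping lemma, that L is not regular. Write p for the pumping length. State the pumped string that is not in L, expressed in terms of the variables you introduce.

Assume L is regular. Let p be the pumping length given by the pumping lemma.
Take w = a^p b^p a^p b^p = uu where u = a^pb^p; then w ∈ L and |w| = 4p ≥ p.
The pumping lemma gives a decomposition w = xyz where |xy| ≤ p and |y| > 0.
Because |xy| ≤ p and w begins with p copies of a, we have y = a^k with 1 ≤ k ≤ p.
Pump with i = 2: xy^2z = a^{p+k} b^p a^p b^p, of length 4p+k. Suppose this equals vv. The string starts with a and ends with b, so v does too; thus the boundary between the two copies of v is a b→a transition. There is exactly one such transition, at position 2p+k, so |v| = 2p+k and |vv| = 4p+2k ≠ 4p+k since k ≥ 1. So xy^2z ∉ L.
This is a contradiction; hence L is not regular.

a^{p+k} b^p a^p b^p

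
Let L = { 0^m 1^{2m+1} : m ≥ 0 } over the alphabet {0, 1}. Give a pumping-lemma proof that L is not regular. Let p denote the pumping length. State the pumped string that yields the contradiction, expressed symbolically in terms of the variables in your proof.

Toward a contradiction, assume L is regular with pumping length p.
Choose w = 0^p 1^{2p+1}, which is in L with |w| = 3p+1 ≥ p.
The pumping lemma gives a decomposition w = xyz where |xy| ≤ p and y is nonempty.
The first p characters of w are 0's, so xy (and hence y) consists only of 0's. Write y = 0^k, 1 ≤ k ≤ p.
Pump with i = 2: xy^2z = 0^{p+k} 1^{2p+1}. For this to lie in L we would need 2p+1 = 2(p+k)+1, which forces k = 0. But k ≥ 1, so xy^2z ∉ L.
This is a contradiction; hence L is not regular.

0^{p+k} 1^{2p+1}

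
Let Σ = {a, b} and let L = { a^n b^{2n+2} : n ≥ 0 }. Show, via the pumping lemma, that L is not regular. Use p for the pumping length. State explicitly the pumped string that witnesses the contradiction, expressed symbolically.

Assume L is regular; let p be its pumping constant.
Take w = a^p b^{2p+2}. Then w ∈ L and |w| = 3p+2 ≥ p.
Write w = xyz as guaranteed by the lemma, with |xy| ≤ p and |y| > 0.
Since the first p symbols of w are all a's and |xy| ≤ p, y lies entirely in the leading a-block: y = a^k for some k with 1 ≤ k ≤ p.
Pump with i = 2: xy^2z = a^{p+k} b^{2p+2}. For this to lie in L we would need 2p+2 = 2(p+k)+2, which forces k = 0. But k ≥ 1, so xy^2z ∉ L.
This contradicts the pumping lemma, so L is not regular.

a^{p+k} b^{2p+2}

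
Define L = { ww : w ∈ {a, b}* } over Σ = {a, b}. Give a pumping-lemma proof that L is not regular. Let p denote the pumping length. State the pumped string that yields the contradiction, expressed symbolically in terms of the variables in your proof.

a^{p+k} b^p a^p b^p

Assume L is regular; let p be its pumping constant.
Take w = a^p b^p a^p b^p = uu where u = a^pb^p; then w ∈ L and |w| = 4p ≥ p.
The pumping lemma gives a decomposition w = xyz where |xy| ≤ p and |y| ≥ 1.
The first p characters of w are a's, so xy (and hence y) consists only of a's. Write y = a^k, 1 ≤ k ≤ p.
Pump with i = 2: xy^2z = a^{p+k} b^p a^p b^p, of length 4p+k. Suppose this equals vv. The string starts with a and ends with b, so v does too; thus the boundary between the two copies of v is a b→a transition. There is exactly one such transition, at position 2p+k, so |v| = 2p+k and |vv| = 4p+2k ≠ 4p+k since k ≥ 1. So xy^2z ∉ L.
Contradiction. Therefore L is not regular.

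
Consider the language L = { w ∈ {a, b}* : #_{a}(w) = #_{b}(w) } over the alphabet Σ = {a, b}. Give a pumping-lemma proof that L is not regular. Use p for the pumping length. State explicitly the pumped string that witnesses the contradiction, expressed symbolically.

Assume L is regular. Let p be the pumping length given by the pumping lemma.
Choose w = a^p b^p ∈ L with |w| = 2p ≥ p.
The pumping lemma gives a decomposition w = xyz where |xy| ≤ p and |y| > 0.
Since the first p symbols of w are all a's and |xy| ≤ p, y lies entirely in the leading a-block: y = a^k for some k with 1 ≤ k ≤ p.
Pump with i = 2: xy^2z = a^{p+k} b^p has p+k occurrences of a but only p of b. Since k ≥ 1 the counts differ, so xy^2z ∉ L.
Contradiction. Therefore L is not regular.

a^{p+k} b^p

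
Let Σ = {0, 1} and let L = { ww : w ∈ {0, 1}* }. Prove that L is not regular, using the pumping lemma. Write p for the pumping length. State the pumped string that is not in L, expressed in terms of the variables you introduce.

0^{p+k} 1^p 0^p 1^p

Assume L is regular; let p be its pumping constant.
Take w = 0^p 1^p 0^p 1^p = uu where u = 0^p1^p; then w ∈ L and |w| = 4p ≥ p.
By the pumping lemma, w = xyz with |xy| ≤ p and |y| ≥ 1.
Because |xy| ≤ p and w begins with p copies of 0, we have y = 0^k with 1 ≤ k ≤ p.
Pump with i = 2: xy^2z = 0^{p+k} 1^p 0^p 1^p, of length 4p+k. Suppose this equals vv. The string starts with 0 and ends with 1, so v does too; thus the boundary between the two copies of v is a 1→0 transition. There is exactly one such transition, at position 2p+k, so |v| = 2p+k and |vv| = 4p+2k ≠ 4p+k since k ≥ 1. So xy^2z ∉ L.
Contradiction. Therefore L is not regular.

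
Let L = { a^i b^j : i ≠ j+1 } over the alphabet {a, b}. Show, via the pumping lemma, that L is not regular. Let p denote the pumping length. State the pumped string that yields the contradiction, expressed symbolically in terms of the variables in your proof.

Suppose for contradiction that L is regular, and let p be the pumping length.
Choose w = a^p b^{p+p!-1}. Since p ≠ (p+p!-1)+1 = p+p!, w ∈ L; and |w| ≥ p.
Write w = xyz as guaranteed by the lemma, with |xy| ≤ p and |y| > 0.
Because |xy| ≤ p and w begins with p copies of a, we have y = a^k with 1 ≤ k ≤ p.
Since 1 ≤ k ≤ p, k divides p!; set t = 1 + p!/k. Then xy^t z has p + (p!/k)·k = p + p! copies of a. Now the a-count is p+p! and (b-count)+1 = (p+p!-1)+1 = p+p!, so i ≠ j+1 fails. So xy^t z = a^{p+p!} b^{p+p!-1} ∉ L.
Contradiction. Therefore L is not regular.

a^{p+p!} b^{p+p!-1}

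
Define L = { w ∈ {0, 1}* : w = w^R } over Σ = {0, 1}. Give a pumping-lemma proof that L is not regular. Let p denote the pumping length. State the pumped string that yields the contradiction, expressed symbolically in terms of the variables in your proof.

0^{p+k} 1 0^p

Toward a contradiction, assume L is regular with pumping length p.
Take w = 0^p 1 0^p, a palindrome of length 2p+1 ≥ p.
By the pumping lemma, w = xyz with |xy| ≤ p and |y| ≥ 1.
Since the first p symbols of w are all 0's and |xy| ≤ p, y lies entirely in the leading 0-block: y = 0^k for some k with 1 ≤ k ≤ p.
Pump with i = 2: xy^2z = 0^{p+k} 1 0^p. Its reverse is 0^p 1 0^{p+k}, which differs from xy^2z since k ≥ 1. So xy^2z is not a palindrome and xy^2z ∉ L.
This contradicts the pumping lemma, so L is not regular.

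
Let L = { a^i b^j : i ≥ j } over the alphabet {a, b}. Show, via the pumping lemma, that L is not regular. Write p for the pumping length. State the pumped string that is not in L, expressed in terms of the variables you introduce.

a^{p-k} b^p

Toward a contradiction, assume L is regular with pumping length p.
Choose w = a^p b^p ∈ L, with |w| = 2p ≥ p.
The pumping lemma gives a decomposition w = xyz where |xy| ≤ p and y is nonempty.
The first p characters of w are a's, so xy (and hence y) consists only of a's. Write y = a^k, 1 ≤ k ≤ p.
Consider xy^0z = xz = a^{p-k} b^p. Since k ≥ 1, the a-count p-k is less than p, so i ≥ j fails; thus xz ∉ L.
This is a contradiction; hence L is not regular.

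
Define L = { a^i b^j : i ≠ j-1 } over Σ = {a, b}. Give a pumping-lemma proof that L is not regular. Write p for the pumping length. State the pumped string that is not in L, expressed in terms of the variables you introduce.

Suppose for contradiction that L is regular, and let p be the pumping length.
Choose w = a^p b^{p+p!+1}. Since p ≠ (p+p!+1)-1 = p+p!, w ∈ L; and |w| ≥ p.
By the pumping lemma, w = xyz with |xy| ≤ p and |y| ≥ 1.
The first p characters of w are a's, so xy (and hence y) consists only of a's. Write y = a^k, 1 ≤ k ≤ p.
Since 1 ≤ k ≤ p, k divides p!; set t = 1 + p!/k. Then xy^t z has p + (p!/k)·k = p + p! copies of a. Now the a-count is p+p! and (b-count)-1 = (p+p!+1)-1 = p+p!, so i ≠ j-1 fails. So xy^t z = a^{p+p!} b^{p+p!+1} ∉ L.
This is a contradiction; hence L is not regular.

a^{p+p!} b^{p+p!+1}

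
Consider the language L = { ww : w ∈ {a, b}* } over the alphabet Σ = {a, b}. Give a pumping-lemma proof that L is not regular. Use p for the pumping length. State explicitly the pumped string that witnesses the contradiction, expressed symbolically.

Assume L is regular; let p be its pumping constant.
Take w = a^p b^p a^p b^p = uu where u = a^pb^p; then w ∈ L and |w| = 4p ≥ p.
The pumping lemma gives a decomposition w = xyz where |xy| ≤ p and y is nonempty.
The first p characters of w are a's, so xy (and hence y) consists only of a's. Write y = a^k, 1 ≤ k ≤ p.
Pump with i = 2: xy^2z = a^{p+k} b^p a^p b^p, of length 4p+k. Suppose this equals vv. The string starts with a and ends with b, so v does too; thus the boundary between the two copies of v is a b→a transition. There is exactly one such transition, at position 2p+k, so |v| = 2p+k and |vv| = 4p+2k ≠ 4p+k since k ≥ 1. So xy^2z ∉ L.
Contradiction. Therefore L is not regular.

a^{p+k} b^p a^p b^p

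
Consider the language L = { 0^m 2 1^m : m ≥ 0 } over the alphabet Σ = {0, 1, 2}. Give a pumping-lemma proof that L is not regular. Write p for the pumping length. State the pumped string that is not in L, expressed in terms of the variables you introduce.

Assume L is regular. Let p be the pumping length given by the pumping lemma.
Take w = 0^p 2 1^p ∈ L with |w| = 2p+1 ≥ p.
By the pumping lemma, w = xyz with |xy| ≤ p and |y| > 0.
Since the first p symbols of w are all 0's and |xy| ≤ p, y lies entirely in the leading 0-block: y = 0^k for some k with 1 ≤ k ≤ p.
Pump with i = 2: xy^2z = 0^{p+k} 2 1^p, which would require p+k = p. But k ≥ 1, so xy^2z ∉ L.
Contradiction. Therefore L is not regular.

0^{p+k} 2 1^p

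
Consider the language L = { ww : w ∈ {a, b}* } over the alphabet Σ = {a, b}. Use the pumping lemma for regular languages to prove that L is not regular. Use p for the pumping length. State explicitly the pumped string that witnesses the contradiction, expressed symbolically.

a^{p+k} b^p a^p b^p

Assume L is regular. Let p be the pumping length given by the pumping lemma.
Take w = a^p b^p a^p b^p = uu where u = a^pb^p; then w ∈ L and |w| = 4p ≥ p.
The pumping lemma gives a decomposition w = xyz where |xy| ≤ p and y is nonempty.
Since the first p symbols of w are all a's and |xy| ≤ p, y lies entirely in the leading a-block: y = a^k for some k with 1 ≤ k ≤ p.
Pump with i = 2: xy^2z = a^{p+k} b^p a^p b^p, of length 4p+k. Suppose this equals vv. The string starts with a and ends with b, so v does too; thus the boundary between the two copies of v is a b→a transition. There is exactly one such transition, at position 2p+k, so |v| = 2p+k and |vv| = 4p+2k ≠ 4p+k since k ≥ 1. So xy^2z ∉ L.
This contradicts the pumping lemma, so L is not regular.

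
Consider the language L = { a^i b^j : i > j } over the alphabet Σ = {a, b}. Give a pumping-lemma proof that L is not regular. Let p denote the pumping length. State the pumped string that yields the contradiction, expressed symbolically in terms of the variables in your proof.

a^{p+1-k} b^p

Suppose for contradiction that L is regular, and let p be the pumping length.
Choose w = a^{p+1} b^p ∈ L, with |w| = 2p+1 ≥ p.
By the pumping lemma, w = xyz with |xy| ≤ p and |y| > 0.
Because |xy| ≤ p and w begins with p copies of a, we have y = a^k with 1 ≤ k ≤ p.
Consider xy^0z = xz = a^{p+1-k} b^p. Since k ≥ 1, the a-count p+1-k is at most p, so i > j fails; thus xz ∉ L.
This contradicts the pumping lemma, so L is not regular.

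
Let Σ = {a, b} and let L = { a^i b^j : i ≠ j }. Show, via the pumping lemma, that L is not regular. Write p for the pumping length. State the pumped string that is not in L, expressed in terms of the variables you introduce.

a^{p+p!} b^{p+p!}

Assume L is regular; let p be its pumping constant.
Choose w = a^p b^{p+p!}. Since p ≠ p+p!, w ∈ L; and |w| ≥ p.
The pumping lemma gives a decomposition w = xyz where |xy| ≤ p and |y| > 0.
Since the first p symbols of w are all a's and |xy| ≤ p, y lies entirely in the leading a-block: y = a^k for some k with 1 ≤ k ≤ p.
Since 1 ≤ k ≤ p, k divides p!; set t = 1 + p!/k. Then xy^t z has p + (p!/k)·k = p + p! copies of a. Now the a-count equals the b-count, so i ≠ j fails. So xy^t z = a^{p+p!} b^{p+p!} ∉ L.
Contradiction. Therefore L is not regular.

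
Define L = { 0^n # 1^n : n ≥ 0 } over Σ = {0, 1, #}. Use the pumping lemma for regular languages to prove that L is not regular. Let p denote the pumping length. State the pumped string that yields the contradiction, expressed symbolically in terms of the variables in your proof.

0^{p+k} # 1^p

Assume L is regular; let p be its pumping constant.
Take w = 0^p # 1^p ∈ L with |w| = 2p+1 ≥ p.
By the pumping lemma, w = xyz with |xy| ≤ p and |y| > 0.
Because |xy| ≤ p and w begins with p copies of 0, we have y = 0^k with 1 ≤ k ≤ p.
Pump with i = 2: xy^2z = 0^{p+k} # 1^p, which would require p+k = p. But k ≥ 1, so xy^2z ∉ L.
This contradicts the pumping lemma, so L is not regular.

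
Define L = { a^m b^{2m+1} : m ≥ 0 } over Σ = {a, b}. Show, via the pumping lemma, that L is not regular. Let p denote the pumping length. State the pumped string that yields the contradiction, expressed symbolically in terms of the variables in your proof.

a^{p+k} b^{2p+1}

Suppose for contradiction that L is regular, and let p be the pumping length.
Take w = a^p b^{2p+1}. Then w ∈ L and |w| = 3p+1 ≥ p.
Write w = xyz as guaranteed by the lemma, with |xy| ≤ p and y is nonempty.
Since the first p symbols of w are all a's and |xy| ≤ p, y lies entirely in the leading a-block: y = a^k for some k with 1 ≤ k ≤ p.
Pump with i = 2: xy^2z = a^{p+k} b^{2p+1}. For this to lie in L we would need 2p+1 = 2(p+k)+1, which forces k = 0. But k ≥ 1, so xy^2z ∉ L.
Contradiction. Therefore L is not regular.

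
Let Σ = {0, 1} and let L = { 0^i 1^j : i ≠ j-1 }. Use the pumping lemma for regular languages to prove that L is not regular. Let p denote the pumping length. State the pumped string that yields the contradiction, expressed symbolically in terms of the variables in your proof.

Suppose for contradiction that L is regular, and let p be the pumping length.
Choose w = 0^p 1^{p+p!+1}. Since p ≠ (p+p!+1)-1 = p+p!, w ∈ L; and |w| ≥ p.
Write w = xyz as guaranteed by the lemma, with |xy| ≤ p and |y| ≥ 1.
The first p characters of w are 0's, so xy (and hence y) consists only of 0's. Write y = 0^k, 1 ≤ k ≤ p.
Since 1 ≤ k ≤ p, k divides p!; set t = 1 + p!/k. Then xy^t z has p + (p!/k)·k = p + p! copies of 0. Now the 0-count is p+p! and (1-count)-1 = (p+p!+1)-1 = p+p!, so i ≠ j-1 fails. So xy^t z = 0^{p+p!} 1^{p+p!+1} ∉ L.
Contradiction. Therefore L is not regular.

0^{p+p!} 1^{p+p!+1}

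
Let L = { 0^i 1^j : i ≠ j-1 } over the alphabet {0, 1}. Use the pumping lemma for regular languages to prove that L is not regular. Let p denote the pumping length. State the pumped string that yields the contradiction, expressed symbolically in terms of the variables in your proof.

Assume L is regular. Let p be the pumping length given by the pumping lemma.
Choose w = 0^p 1^{p+p!+1}. Since p ≠ (p+p!+1)-1 = p+p!, w ∈ L; and |w| ≥ p.
The pumping lemma gives a decomposition w = xyz where |xy| ≤ p and y is nonempty.
The first p characters of w are 0's, so xy (and hence y) consists only of 0's. Write y = 0^k, 1 ≤ k ≤ p.
Since 1 ≤ k ≤ p, k divides p!; set t = 1 + p!/k. Then xy^t z has p + (p!/k)·k = p + p! copies of 0. Now the 0-count is p+p! and (1-count)-1 = (p+p!+1)-1 = p+p!, so i ≠ j-1 fails. So xy^t z = 0^{p+p!} 1^{p+p!+1} ∉ L.
This is a contradiction; hence L is not regular.

0^{p+p!} 1^{p+p!+1}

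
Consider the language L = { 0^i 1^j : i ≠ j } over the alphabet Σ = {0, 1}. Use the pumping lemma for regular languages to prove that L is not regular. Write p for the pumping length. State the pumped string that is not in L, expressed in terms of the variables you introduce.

0^{p+p!} 1^{p+p!}

Toward a contradiction, assume L is regular with pumping length p.
Choose w = 0^p 1^{p+p!}. Since p ≠ p+p!, w ∈ L; and |w| ≥ p.
By the pumping lemma, w = xyz with |xy| ≤ p and y is nonempty.
Since the first p symbols of w are all 0's and |xy| ≤ p, y lies entirely in the leading 0-block: y = 0^k for some k with 1 ≤ k ≤ p.
Since 1 ≤ k ≤ p, k divides p!; set t = 1 + p!/k. Then xy^t z has p + (p!/k)·k = p + p! copies of 0. Now the 0-count equals the 1-count, so i ≠ j fails. So xy^t z = 0^{p+p!} 1^{p+p!} ∉ L.
Contradiction. Therefore L is not regular.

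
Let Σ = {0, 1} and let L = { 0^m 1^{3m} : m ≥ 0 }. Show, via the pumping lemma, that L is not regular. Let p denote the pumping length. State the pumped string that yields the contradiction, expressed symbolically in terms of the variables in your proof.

0^{p+k} 1^{3p}

Suppose for contradiction that L is regular, and let p be the pumping length.
Take w = 0^p 1^{3p}. Then w ∈ L and |w| = 4p ≥ p.
By the pumping lemma, w = xyz with |xy| ≤ p and |y| ≥ 1.
The first p characters of w are 0's, so xy (and hence y) consists only of 0's. Write y = 0^k, 1 ≤ k ≤ p.
Pump with i = 2: xy^2z = 0^{p+k} 1^{3p}. For this to lie in L we would need 3p = 3(p+k), which forces k = 0. But k ≥ 1, so xy^2z ∉ L.
Contradiction. Therefore L is not regular.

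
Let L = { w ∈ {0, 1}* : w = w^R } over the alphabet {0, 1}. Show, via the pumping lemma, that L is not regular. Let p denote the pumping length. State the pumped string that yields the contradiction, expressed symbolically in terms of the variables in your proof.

Toward a contradiction, assume L is regular with pumping length p.
Take w = 0^p 1 0^p, a palindrome of length 2p+1 ≥ p.
Write w = xyz as guaranteed by the lemma, with |xy| ≤ p and y is nonempty.
The first p characters of w are 0's, so xy (and hence y) consists only of 0's. Write y = 0^k, 1 ≤ k ≤ p.
Pump with i = 2: xy^2z = 0^{p+k} 1 0^p. Its reverse is 0^p 1 0^{p+k}, which differs from xy^2z since k ≥ 1. So xy^2z is not a palindrome and xy^2z ∉ L.
This is a contradiction; hence L is not regular.

0^{p+k} 1 0^p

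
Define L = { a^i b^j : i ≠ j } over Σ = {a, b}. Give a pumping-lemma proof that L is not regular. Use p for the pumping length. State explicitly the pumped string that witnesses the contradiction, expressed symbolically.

Assume L is regular; let p be its pumping constant.
Choose w = a^p b^{p+p!}. Since p ≠ p+p!, w ∈ L; and |w| ≥ p.
Write w = xyz as guaranteed by the lemma, with |xy| ≤ p and y is nonempty.
Because |xy| ≤ p and w begins with p copies of a, we have y = a^k with 1 ≤ k ≤ p.
Since 1 ≤ k ≤ p, k divides p!; set t = 1 + p!/k. Then xy^t z has p + (p!/k)·k = p + p! copies of a. Now the a-count equals the b-count, so i ≠ j fails. So xy^t z = a^{p+p!} b^{p+p!} ∉ L.
This is a contradiction; hence L is not regular.

a^{p+p!} b^{p+p!}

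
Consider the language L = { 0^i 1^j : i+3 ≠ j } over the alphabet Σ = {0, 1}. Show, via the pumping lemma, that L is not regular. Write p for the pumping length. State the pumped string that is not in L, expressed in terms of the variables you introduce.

0^{p+p!} 1^{p+p!+3}

Assume L is regular; let p be its pumping constant.
Choose w = 0^p 1^{p+p!+3}. Since p ≠ (p+p!+3)-3 = p+p!, w ∈ L; and |w| ≥ p.
Write w = xyz as guaranteed by the lemma, with |xy| ≤ p and y is nonempty.
The first p characters of w are 0's, so xy (and hence y) consists only of 0's. Write y = 0^k, 1 ≤ k ≤ p.
Since 1 ≤ k ≤ p, k divides p!; set t = 1 + p!/k. Then xy^t z has p + (p!/k)·k = p + p! copies of 0. Now the 0-count is p+p! and (1-count)-3 = (p+p!+3)-3 = p+p!, so i+3 ≠ j fails. So xy^t z = 0^{p+p!} 1^{p+p!+3} ∉ L.
This is a contradiction; hence L is not regular.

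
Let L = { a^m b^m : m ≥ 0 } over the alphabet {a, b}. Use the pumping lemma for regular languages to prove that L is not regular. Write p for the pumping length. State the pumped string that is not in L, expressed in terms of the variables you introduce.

a^{p+k} b^p

Assume L is regular; let p be its pumping constant.
Take w = a^p b^p. Then w ∈ L and |w| = 2p ≥ p.
Write w = xyz as guaranteed by the lemma, with |xy| ≤ p and y is nonempty.
Because |xy| ≤ p and w begins with p copies of a, we have y = a^k with 1 ≤ k ≤ p.
Pump with i = 2: xy^2z = a^{p+k} b^p. For this to lie in L we would need p = p+k, which forces k = 0. But k ≥ 1, so xy^2z ∉ L.
Contradiction. Therefore L is not regular.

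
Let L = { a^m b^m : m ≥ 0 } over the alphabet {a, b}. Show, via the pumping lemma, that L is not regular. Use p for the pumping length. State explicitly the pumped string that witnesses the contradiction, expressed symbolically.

Toward a contradiction, assume L is regular with pumping length p.
Take w = a^p b^p. Then w ∈ L and |w| = 2p ≥ p.
The pumping lemma gives a decomposition w = xyz where |xy| ≤ p and |y| > 0.
Since the first p symbols of w are all a's and |xy| ≤ p, y lies entirely in the leading a-block: y = a^k for some k with 1 ≤ k ≤ p.
Pump with i = 2: xy^2z = a^{p+k} b^p. For this to lie in L we would need p = p+k, which forces k = 0. But k ≥ 1, so xy^2z ∉ L.
Contradiction. Therefore L is not regular.

a^{p+k} b^p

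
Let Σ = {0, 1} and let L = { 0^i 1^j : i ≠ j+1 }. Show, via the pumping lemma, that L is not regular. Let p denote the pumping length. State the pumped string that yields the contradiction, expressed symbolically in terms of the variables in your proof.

Assume L is regular. Let p be the pumping length given by the pumping lemma.
Choose w = 0^p 1^{p+p!-1}. Since p ≠ (p+p!-1)+1 = p+p!, w ∈ L; and |w| ≥ p.
By the pumping lemma, w = xyz with |xy| ≤ p and |y| ≥ 1.
Since the first p symbols of w are all 0's and |xy| ≤ p, y lies entirely in the leading 0-block: y = 0^k for some k with 1 ≤ k ≤ p.
Since 1 ≤ k ≤ p, k divides p!; set t = 1 + p!/k. Then xy^t z has p + (p!/k)·k = p + p! copies of 0. Now the 0-count is p+p! and (1-count)+1 = (p+p!-1)+1 = p+p!, so i ≠ j+1 fails. So xy^t z = 0^{p+p!} 1^{p+p!-1} ∉ L.
This contradicts the pumping lemma, so L is not regular.

0^{p+p!} 1^{p+p!-1}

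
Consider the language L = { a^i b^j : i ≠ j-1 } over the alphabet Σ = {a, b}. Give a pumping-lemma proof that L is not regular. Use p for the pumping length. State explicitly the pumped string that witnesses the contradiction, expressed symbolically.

Suppose for contradiction that L is regular, and let p be the pumping length.
Choose w = a^p b^{p+p!+1}. Since p ≠ (p+p!+1)-1 = p+p!, w ∈ L; and |w| ≥ p.
The pumping lemma gives a decomposition w = xyz where |xy| ≤ p and |y| > 0.
Since the first p symbols of w are all a's and |xy| ≤ p, y lies entirely in the leading a-block: y = a^k for some k with 1 ≤ k ≤ p.
Since 1 ≤ k ≤ p, k divides p!; set t = 1 + p!/k. Then xy^t z has p + (p!/k)·k = p + p! copies of a. Now the a-count is p+p! and (b-count)-1 = (p+p!+1)-1 = p+p!, so i ≠ j-1 fails. So xy^t z = a^{p+p!} b^{p+p!+1} ∉ L.
This is a contradiction; hence L is not regular.

a^{p+p!} b^{p+p!+1}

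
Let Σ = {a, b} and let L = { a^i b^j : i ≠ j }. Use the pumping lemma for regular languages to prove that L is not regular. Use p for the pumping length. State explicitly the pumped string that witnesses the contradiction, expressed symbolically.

a^{p+p!} b^{p+p!}

Toward a contradiction, assume L is regular with pumping length p.
Choose w = a^p b^{p+p!}. Since p ≠ p+p!, w ∈ L; and |w| ≥ p.
Write w = xyz as guaranteed by the lemma, with |xy| ≤ p and y is nonempty.
Since the first p symbols of w are all a's and |xy| ≤ p, y lies entirely in the leading a-block: y = a^k for some k with 1 ≤ k ≤ p.
Since 1 ≤ k ≤ p, k divides p!; set t = 1 + p!/k. Then xy^t z has p + (p!/k)·k = p + p! copies of a. Now the a-count equals the b-count, so i ≠ j fails. So xy^t z = a^{p+p!} b^{p+p!} ∉ L.
This contradicts the pumping lemma, so L is not regular.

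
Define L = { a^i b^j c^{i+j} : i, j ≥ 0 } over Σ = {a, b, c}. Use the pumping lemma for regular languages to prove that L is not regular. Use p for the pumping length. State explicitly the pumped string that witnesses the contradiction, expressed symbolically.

Assume L is regular; let p be its pumping constant.
Take w = a^p b^p c^{2p} ∈ L (with i=j=p, i+j=2p), |w| = 4p ≥ p.
The pumping lemma gives a decomposition w = xyz where |xy| ≤ p and y is nonempty.
Because |xy| ≤ p and w begins with p copies of a, we have y = a^k with 1 ≤ k ≤ p.
Consider xy^2z = a^{p+k} b^p c^{2p}. Now the a- and b-counts sum to 2p+k, but the c-count is 2p ≠ 2p+k. So xy^2z ∉ L.
This is a contradiction; hence L is not regular.

a^{p+k} b^p c^{2p}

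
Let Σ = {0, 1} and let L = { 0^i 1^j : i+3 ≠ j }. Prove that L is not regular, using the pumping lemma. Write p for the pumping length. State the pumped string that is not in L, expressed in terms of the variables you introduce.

0^{p+p!} 1^{p+p!+3}

Toward a contradiction, assume L is regular with pumping length p.
Choose w = 0^p 1^{p+p!+3}. Since p ≠ (p+p!+3)-3 = p+p!, w ∈ L; and |w| ≥ p.
Write w = xyz as guaranteed by the lemma, with |xy| ≤ p and y is nonempty.
Since the first p symbols of w are all 0's and |xy| ≤ p, y lies entirely in the leading 0-block: y = 0^k for some k with 1 ≤ k ≤ p.
Since 1 ≤ k ≤ p, k divides p!; set t = 1 + p!/k. Then xy^t z has p + (p!/k)·k = p + p! copies of 0. Now the 0-count is p+p! and (1-count)-3 = (p+p!+3)-3 = p+p!, so i+3 ≠ j fails. So xy^t z = 0^{p+p!} 1^{p+p!+3} ∉ L.
This contradicts the pumping lemma, so L is not regular.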